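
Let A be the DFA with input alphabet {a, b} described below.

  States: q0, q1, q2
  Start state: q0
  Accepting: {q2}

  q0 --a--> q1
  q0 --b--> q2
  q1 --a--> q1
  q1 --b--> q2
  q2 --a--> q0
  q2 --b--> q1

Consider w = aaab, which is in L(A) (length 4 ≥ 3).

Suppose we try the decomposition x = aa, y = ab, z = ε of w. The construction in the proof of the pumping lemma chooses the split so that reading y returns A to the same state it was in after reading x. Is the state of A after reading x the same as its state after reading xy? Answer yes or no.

no

Run of A on the first 4 characters of w = a a a b:
  step 0: q0  (start)
  step 1: q1  (read a: q0→q1)
  step 2: q1  (read a: q1→q1)
  step 3: q1  (read a: q1→q1)
  step 4: q2  (read b: q1→q2)

After x (step 2): q1. After xy (step 4): q2.
They differ (q1 ≠ q2), so y is not a cycle from the state after x; this split is not the one the pumping-lemma construction produces, and pumping y need not keep the string in L(A).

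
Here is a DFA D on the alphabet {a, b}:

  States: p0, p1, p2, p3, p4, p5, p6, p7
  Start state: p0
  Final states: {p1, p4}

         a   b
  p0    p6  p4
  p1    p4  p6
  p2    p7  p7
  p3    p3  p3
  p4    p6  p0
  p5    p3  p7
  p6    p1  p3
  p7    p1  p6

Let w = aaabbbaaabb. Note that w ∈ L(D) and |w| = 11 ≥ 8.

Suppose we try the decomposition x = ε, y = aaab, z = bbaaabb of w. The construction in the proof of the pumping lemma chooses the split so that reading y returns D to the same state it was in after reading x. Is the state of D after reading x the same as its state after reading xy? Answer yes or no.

State sequence: p0 -a-> p6 -a-> p1 -a-> p4 -b-> p0

After x (step 0): p0. After xy (step 4): p0.
They match, so y = aaab drives D around a cycle from p0 back to itself; pumping y any number of times keeps D in p0 before reading z, and xyⁱz ∈ L(D) for every i ≥ 0.

yes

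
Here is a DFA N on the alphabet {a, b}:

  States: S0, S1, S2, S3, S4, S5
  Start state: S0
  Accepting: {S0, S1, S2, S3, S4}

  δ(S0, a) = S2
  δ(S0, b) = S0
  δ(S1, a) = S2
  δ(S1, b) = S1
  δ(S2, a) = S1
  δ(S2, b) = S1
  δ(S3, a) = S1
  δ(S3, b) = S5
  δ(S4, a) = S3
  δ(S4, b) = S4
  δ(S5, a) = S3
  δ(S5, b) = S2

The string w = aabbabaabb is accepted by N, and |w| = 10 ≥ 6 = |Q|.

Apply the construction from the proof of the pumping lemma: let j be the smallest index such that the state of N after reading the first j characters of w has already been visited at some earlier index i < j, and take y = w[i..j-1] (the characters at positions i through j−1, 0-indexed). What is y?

Run of N on w = a a b b a b a a b b:
  step 0: S0  (start)
  step 1: S2  (read a: S0→S2)
  step 2: S1  (read a: S2→S1)
  step 3: S1  (read b: S1→S1)   ← first repeat (S1 seen earlier)
  step 4: S1  (read b: S1→S1)
  step 5: S2  (read a: S1→S2)
  step 6: S1  (read b: S2→S1)
  step 7: S2  (read a: S1→S2)
  step 8: S1  (read a: S2→S1)
  step 9: S1  (read b: S1→S1)
  step 10: S1  (read b: S1→S1)

So i = 2, j = 3, giving x = w[0:2] = aa, y = w[2:3] = b, z = w[3:10] = babaabb.
Check: |xy| = 3 ≤ 6 and |y| = 1 ≥ 1. Reading y takes N from S1 back to S1, so every xyⁱz is accepted.

b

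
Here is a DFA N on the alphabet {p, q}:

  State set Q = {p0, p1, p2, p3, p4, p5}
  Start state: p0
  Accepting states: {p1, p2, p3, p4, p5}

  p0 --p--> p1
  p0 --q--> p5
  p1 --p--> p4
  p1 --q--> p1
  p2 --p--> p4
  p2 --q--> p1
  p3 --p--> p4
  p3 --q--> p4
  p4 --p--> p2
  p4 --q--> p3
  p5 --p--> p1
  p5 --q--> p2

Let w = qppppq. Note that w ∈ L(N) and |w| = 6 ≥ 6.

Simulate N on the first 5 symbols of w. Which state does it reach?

p4

State sequence: p0 -q-> p5 -p-> p1 -p-> p4 -p-> p2 -p-> p4

After reading 5 characters, N is in state p4.
(This kind of state-tracing is the core of the pumping-lemma construction: with 6 states, pigeonhole forces a repeat within the first 6 steps.)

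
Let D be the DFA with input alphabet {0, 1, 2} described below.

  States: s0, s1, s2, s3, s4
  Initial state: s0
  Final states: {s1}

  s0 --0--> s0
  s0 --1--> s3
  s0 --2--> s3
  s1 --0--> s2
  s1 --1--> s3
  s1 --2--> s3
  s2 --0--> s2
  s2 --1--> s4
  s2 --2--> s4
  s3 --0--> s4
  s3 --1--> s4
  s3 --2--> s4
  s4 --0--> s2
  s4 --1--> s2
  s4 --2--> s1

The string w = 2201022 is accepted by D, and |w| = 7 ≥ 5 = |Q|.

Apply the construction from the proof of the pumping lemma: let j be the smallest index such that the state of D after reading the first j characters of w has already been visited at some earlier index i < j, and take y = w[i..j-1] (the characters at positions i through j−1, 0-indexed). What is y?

01

State sequence: s0 -2-> s3 -2-> s4 -0-> s2 -1-> s4 -0-> s2 -2-> s4 -2-> s1
First repeat at step 4: s4 was already visited.

So i = 2, j = 4, giving x = w[0:2] = 22, y = w[2:4] = 01, z = w[4:7] = 022.
Check: |xy| = 4 ≤ 5 and |y| = 2 ≥ 1. Reading y takes D from s4 back to s4, so every xyⁱz is accepted.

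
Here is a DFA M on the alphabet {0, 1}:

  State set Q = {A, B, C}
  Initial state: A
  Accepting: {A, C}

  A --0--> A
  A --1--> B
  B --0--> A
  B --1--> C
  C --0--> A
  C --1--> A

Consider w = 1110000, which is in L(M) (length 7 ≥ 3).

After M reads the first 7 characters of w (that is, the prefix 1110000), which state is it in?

State sequence: A -1-> B -1-> C -1-> A -0-> A -0-> A -0-> A -0-> A

After reading 7 characters, M is in state A.
(This kind of state-tracing is the core of the pumping-lemma construction: with 3 states, pigeonhole forces a repeat within the first 3 steps.)

A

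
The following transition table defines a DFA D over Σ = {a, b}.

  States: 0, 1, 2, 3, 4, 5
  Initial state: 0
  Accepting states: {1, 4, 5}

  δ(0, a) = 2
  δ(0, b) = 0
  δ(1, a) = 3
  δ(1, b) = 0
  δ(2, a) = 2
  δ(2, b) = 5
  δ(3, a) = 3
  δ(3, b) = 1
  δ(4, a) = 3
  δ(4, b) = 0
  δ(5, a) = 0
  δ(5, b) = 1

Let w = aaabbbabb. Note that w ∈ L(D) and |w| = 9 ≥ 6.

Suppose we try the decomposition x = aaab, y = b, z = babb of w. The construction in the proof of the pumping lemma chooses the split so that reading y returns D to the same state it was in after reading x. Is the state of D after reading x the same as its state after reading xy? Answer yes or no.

no

Run of D on the first 5 characters of w = a a a b b:
  step 0: 0  (start)
  step 1: 2  (read a: 0→2)
  step 2: 2  (read a: 2→2)
  step 3: 2  (read a: 2→2)
  step 4: 5  (read b: 2→5)
  step 5: 1  (read b: 5→1)

After x (step 4): 5. After xy (step 5): 1.
They differ (5 ≠ 1), so y is not a cycle from the state after x; this split is not the one the pumping-lemma construction produces, and pumping y need not keep the string in L(D).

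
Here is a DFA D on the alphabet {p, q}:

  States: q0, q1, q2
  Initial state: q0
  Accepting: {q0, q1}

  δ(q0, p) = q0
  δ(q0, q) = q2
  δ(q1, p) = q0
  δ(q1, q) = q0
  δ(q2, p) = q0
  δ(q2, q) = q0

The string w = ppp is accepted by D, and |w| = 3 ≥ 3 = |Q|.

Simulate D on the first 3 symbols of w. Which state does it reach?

State sequence: q0 -p-> q0 -p-> q0 -p-> q0

After reading 3 characters, D is in state q0.
(This kind of state-tracing is the core of the pumping-lemma construction: with 3 states, pigeonhole forces a repeat within the first 3 steps.)

q0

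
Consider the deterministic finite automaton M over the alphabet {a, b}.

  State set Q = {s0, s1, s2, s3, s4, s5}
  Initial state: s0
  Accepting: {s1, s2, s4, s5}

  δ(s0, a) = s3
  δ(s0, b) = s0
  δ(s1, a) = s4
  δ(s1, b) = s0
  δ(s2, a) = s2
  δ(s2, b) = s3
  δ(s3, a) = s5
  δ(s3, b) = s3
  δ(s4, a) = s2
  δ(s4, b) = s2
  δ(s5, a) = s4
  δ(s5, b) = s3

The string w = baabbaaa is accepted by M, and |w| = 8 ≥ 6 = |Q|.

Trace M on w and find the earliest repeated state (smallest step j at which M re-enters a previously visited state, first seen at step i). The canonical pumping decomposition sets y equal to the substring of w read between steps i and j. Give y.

b

State sequence: s0 -b-> s0 -a-> s3 -a-> s5 -b-> s3 -b-> s3 -a-> s5 -a-> s4 -a-> s2
First repeat at step 1: s0 was already visited.

So i = 0, j = 1, giving x = w[0:0] = ε, y = w[0:1] = b, z = w[1:8] = aabbaaa.
Check: |xy| = 1 ≤ 6 and |y| = 1 ≥ 1. Reading y takes M from s0 back to s0, so every xyⁱz is accepted.
Pumping length from the standard proof: p = 6 (the number of states). The repeated state found above gives |xy| = j ≤ 6 and |y| = j − i ≥ 1.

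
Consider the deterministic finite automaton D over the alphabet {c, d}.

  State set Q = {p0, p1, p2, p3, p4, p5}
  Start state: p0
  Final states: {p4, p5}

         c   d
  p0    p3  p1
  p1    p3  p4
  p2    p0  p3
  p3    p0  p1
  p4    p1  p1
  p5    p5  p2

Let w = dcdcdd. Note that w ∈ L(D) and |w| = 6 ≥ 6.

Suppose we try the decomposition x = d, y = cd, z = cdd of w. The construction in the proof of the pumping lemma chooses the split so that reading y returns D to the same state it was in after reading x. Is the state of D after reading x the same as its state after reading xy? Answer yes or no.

yes

State sequence: p0 -d-> p1 -c-> p3 -d-> p1

After x (step 1): p1. After xy (step 3): p1.
They match, so y = cd drives D around a cycle from p1 back to itself; pumping y any number of times keeps D in p1 before reading z, and xyⁱz ∈ L(D) for every i ≥ 0.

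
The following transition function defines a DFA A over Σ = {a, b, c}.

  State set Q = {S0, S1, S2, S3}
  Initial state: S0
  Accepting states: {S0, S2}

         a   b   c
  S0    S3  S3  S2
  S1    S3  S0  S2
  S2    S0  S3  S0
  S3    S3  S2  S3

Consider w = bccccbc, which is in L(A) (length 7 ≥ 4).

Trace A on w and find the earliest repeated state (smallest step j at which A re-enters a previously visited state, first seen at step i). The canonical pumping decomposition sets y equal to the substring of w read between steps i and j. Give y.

Run of A on w = b c c c c b c:
  step 0: S0  (start)
  step 1: S3  (read b: S0→S3)
  step 2: S3  (read c: S3→S3)   ← first repeat (S3 seen earlier)
  step 3: S3  (read c: S3→S3)
  step 4: S3  (read c: S3→S3)
  step 5: S3  (read c: S3→S3)
  step 6: S2  (read b: S3→S2)
  step 7: S0  (read c: S2→S0)

So i = 1, j = 2, giving x = w[0:1] = b, y = w[1:2] = c, z = w[2:7] = cccbc.
Check: |xy| = 2 ≤ 4 and |y| = 1 ≥ 1. Reading y takes A from S3 back to S3, so every xyⁱz is accepted.

c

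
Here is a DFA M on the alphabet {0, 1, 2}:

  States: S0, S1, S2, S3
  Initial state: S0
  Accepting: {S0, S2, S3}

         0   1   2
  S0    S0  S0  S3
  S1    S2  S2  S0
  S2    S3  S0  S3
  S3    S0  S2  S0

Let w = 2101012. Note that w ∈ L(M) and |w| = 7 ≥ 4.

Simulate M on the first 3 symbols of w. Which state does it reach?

S3

State sequence: S0 -2-> S3 -1-> S2 -0-> S3

After reading 3 characters, M is in state S3.
(This kind of state-tracing is the core of the pumping-lemma construction: with 4 states, pigeonhole forces a repeat within the first 4 steps.)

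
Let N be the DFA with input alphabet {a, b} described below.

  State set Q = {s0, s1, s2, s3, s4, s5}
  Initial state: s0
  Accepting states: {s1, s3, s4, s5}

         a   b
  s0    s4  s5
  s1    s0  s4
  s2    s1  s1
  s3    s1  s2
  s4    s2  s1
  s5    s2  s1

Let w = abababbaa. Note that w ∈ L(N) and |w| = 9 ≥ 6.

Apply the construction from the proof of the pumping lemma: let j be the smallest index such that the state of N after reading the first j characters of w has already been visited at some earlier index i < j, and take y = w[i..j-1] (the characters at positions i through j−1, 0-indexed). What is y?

State sequence: s0 -a-> s4 -b-> s1 -a-> s0 -b-> s5 -a-> s2 -b-> s1 -b-> s4 -a-> s2 -a-> s1
First repeat at step 3: s0 was already visited.

So i = 0, j = 3, giving x = w[0:0] = ε, y = w[0:3] = aba, z = w[3:9] = babbaa.
Check: |xy| = 3 ≤ 6 and |y| = 3 ≥ 1. Reading y takes N from s0 back to s0, so every xyⁱz is accepted.

aba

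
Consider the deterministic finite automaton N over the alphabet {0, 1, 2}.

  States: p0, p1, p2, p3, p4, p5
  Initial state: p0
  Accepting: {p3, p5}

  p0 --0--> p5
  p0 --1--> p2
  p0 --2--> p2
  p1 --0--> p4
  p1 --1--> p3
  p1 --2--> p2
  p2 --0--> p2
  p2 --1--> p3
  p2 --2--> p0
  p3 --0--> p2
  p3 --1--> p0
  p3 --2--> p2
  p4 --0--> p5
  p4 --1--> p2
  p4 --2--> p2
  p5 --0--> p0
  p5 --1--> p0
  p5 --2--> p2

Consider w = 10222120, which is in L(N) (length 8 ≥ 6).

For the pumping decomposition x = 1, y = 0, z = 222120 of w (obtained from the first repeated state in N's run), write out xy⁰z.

xy⁰z = xz = 1·222120 = 1222120.
Reading y = 0 takes N from p2 back to p2, so after x the machine is still in p2, and z then leads to the accepting state p5. Hence 1222120 ∈ L(N).

1222120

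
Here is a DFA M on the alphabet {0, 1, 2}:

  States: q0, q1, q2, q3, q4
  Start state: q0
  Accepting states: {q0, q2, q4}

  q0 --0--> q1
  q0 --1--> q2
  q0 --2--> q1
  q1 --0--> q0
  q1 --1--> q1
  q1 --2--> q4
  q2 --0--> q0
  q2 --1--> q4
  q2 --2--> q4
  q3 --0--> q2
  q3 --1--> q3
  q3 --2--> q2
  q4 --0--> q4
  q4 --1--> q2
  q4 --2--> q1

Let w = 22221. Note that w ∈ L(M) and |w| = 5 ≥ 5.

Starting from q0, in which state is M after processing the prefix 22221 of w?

q2

State sequence: q0 -2-> q1 -2-> q4 -2-> q1 -2-> q4 -1-> q2

After reading 5 characters, M is in state q2.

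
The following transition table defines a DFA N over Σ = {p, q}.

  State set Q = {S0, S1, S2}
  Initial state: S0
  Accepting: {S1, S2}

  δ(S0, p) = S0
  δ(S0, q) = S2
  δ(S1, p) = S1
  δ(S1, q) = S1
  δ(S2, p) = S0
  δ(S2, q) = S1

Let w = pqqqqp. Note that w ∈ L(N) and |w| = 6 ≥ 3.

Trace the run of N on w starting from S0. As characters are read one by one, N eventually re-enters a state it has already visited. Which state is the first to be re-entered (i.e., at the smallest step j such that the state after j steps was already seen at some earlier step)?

State sequence: S0 -p-> S0 -q-> S2 -q-> S1 -q-> S1 -q-> S1 -p-> S1
First repeat at step 1: S0 was already visited.

The earliest repeat is at step j = 1: N is in S0, which it already visited at step i = 0.
Since N has 3 states, any run of length ≥ 3 visits 3+1 states, so by pigeonhole some state repeats within the first 3 steps — that repeat gives the pumpable loop.

S0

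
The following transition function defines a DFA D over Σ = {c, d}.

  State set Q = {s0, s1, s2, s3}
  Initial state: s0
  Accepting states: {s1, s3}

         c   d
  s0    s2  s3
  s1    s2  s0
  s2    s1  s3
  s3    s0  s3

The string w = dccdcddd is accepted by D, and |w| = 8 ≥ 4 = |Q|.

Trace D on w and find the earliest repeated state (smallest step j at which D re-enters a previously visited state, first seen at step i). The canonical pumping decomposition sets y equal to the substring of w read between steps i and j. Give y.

dc

State sequence: s0 -d-> s3 -c-> s0 -c-> s2 -d-> s3 -c-> s0 -d-> s3 -d-> s3 -d-> s3
First repeat at step 2: s0 was already visited.

So i = 0, j = 2, giving x = w[0:0] = ε, y = w[0:2] = dc, z = w[2:8] = cdcddd.
Check: |xy| = 2 ≤ 4 and |y| = 2 ≥ 1. Reading y takes D from s0 back to s0, so every xyⁱz is accepted.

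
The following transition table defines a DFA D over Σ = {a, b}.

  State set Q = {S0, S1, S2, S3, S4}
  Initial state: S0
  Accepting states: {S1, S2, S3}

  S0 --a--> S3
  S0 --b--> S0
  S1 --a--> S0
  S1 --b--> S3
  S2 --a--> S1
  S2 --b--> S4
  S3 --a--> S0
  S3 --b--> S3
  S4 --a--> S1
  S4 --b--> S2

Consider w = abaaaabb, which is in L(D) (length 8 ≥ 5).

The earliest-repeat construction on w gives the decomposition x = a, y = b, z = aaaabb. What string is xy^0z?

aaaaabb

xy⁰z = xz = a·aaaabb = aaaaabb.
Reading y = b takes D from S3 back to S3, so after x the machine is still in S3, and z then leads to the accepting state S3. Hence aaaaabb ∈ L(D).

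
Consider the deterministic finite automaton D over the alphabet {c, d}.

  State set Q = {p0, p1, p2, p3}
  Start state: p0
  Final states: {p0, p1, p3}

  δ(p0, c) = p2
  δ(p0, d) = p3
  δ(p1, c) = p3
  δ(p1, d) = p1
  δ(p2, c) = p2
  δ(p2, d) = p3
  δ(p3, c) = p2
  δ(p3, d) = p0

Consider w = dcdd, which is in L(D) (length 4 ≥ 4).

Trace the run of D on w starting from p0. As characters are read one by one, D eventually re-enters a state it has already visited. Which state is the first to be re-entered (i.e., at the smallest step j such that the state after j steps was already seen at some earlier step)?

p3

Run of D on w = d c d d:
  step 0: p0  (start)
  step 1: p3  (read d: p0→p3)
  step 2: p2  (read c: p3→p2)
  step 3: p3  (read d: p2→p3)   ← first repeat (p3 seen earlier)
  step 4: p0  (read d: p3→p0)

The earliest repeat is at step j = 3: D is in p3, which it already visited at step i = 1.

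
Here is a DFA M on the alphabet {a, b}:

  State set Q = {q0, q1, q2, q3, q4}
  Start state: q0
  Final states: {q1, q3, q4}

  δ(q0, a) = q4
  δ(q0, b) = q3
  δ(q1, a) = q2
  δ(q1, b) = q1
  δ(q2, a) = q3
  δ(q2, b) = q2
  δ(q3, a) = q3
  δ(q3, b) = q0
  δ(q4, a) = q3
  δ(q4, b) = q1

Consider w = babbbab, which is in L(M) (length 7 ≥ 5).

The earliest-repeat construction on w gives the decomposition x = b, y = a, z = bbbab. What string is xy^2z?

baabbbab

xy^2z = b·a·a·bbbab = baabbbab.
Reading y = a takes M from q3 back to q3, so after x·y·y the machine is still in q3, and z then leads to the accepting state q1. Hence baabbbab ∈ L(M).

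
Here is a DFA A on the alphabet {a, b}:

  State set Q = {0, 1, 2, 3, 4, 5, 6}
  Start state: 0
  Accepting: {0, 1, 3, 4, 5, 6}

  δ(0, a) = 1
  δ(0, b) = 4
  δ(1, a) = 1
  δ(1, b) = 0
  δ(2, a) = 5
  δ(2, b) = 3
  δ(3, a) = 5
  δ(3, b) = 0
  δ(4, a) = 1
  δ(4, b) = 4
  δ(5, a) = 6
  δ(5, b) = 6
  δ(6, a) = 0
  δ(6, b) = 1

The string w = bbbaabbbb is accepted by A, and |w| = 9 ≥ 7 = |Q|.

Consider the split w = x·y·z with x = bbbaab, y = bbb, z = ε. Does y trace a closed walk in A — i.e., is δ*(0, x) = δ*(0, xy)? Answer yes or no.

no

State sequence: 0 -b-> 4 -b-> 4 -b-> 4 -a-> 1 -a-> 1 -b-> 0 -b-> 4 -b-> 4 -b-> 4

After x (step 6): 0. After xy (step 9): 4.
They differ (0 ≠ 4), so y is not a cycle from the state after x; this split is not the one the pumping-lemma construction produces, and pumping y need not keep the string in L(A).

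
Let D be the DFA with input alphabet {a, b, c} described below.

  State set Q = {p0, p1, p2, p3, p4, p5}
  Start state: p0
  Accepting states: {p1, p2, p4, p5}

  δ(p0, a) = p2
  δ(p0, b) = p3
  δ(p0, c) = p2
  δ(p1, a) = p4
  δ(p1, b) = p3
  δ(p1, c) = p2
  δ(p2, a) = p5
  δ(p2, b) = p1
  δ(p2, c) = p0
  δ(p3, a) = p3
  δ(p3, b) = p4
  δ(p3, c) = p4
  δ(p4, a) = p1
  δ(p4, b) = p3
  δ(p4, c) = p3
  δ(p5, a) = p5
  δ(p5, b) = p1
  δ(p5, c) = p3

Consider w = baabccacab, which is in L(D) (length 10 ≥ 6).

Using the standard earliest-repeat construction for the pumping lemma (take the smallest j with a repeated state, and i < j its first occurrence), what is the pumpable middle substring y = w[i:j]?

Run of D on w = b a a b c c a c a b:
  step 0: p0  (start)
  step 1: p3  (read b: p0→p3)
  step 2: p3  (read a: p3→p3)   ← first repeat (p3 seen earlier)
  step 3: p3  (read a: p3→p3)
  step 4: p4  (read b: p3→p4)
  step 5: p3  (read c: p4→p3)
  step 6: p4  (read c: p3→p4)
  step 7: p1  (read a: p4→p1)
  step 8: p2  (read c: p1→p2)
  step 9: p5  (read a: p2→p5)
  step 10: p1  (read b: p5→p1)

So i = 1, j = 2, giving x = w[0:1] = b, y = w[1:2] = a, z = w[2:10] = abccacab.
Check: |xy| = 2 ≤ 6 and |y| = 1 ≥ 1. Reading y takes D from p3 back to p3, so every xyⁱz is accepted.

a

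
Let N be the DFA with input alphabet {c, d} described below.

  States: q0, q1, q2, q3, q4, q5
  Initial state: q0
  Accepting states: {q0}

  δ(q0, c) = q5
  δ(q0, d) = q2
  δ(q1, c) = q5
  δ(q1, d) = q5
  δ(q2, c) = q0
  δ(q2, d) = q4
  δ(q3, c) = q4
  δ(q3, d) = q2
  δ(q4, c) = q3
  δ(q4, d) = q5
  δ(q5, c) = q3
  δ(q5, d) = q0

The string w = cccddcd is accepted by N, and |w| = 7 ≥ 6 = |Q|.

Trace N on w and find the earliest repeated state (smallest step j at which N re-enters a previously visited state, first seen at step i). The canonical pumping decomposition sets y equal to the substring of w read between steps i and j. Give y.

State sequence: q0 -c-> q5 -c-> q3 -c-> q4 -d-> q5 -d-> q0 -c-> q5 -d-> q0
First repeat at step 4: q5 was already visited.

So i = 1, j = 4, giving x = w[0:1] = c, y = w[1:4] = ccd, z = w[4:7] = dcd.
Check: |xy| = 4 ≤ 6 and |y| = 3 ≥ 1. Reading y takes N from q5 back to q5, so every xyⁱz is accepted.
Since N has 6 states, any run of length ≥ 6 visits 6+1 states, so by pigeonhole some state repeats within the first 6 steps — that repeat gives the pumpable loop.

ccd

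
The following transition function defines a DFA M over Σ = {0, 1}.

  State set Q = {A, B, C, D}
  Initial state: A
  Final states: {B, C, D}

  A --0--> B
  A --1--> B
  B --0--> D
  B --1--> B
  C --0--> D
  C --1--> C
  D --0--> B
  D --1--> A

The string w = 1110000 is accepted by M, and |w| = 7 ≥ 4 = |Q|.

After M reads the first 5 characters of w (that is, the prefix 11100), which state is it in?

State sequence: A -1-> B -1-> B -1-> B -0-> D -0-> B

After reading 5 characters, M is in state B.

B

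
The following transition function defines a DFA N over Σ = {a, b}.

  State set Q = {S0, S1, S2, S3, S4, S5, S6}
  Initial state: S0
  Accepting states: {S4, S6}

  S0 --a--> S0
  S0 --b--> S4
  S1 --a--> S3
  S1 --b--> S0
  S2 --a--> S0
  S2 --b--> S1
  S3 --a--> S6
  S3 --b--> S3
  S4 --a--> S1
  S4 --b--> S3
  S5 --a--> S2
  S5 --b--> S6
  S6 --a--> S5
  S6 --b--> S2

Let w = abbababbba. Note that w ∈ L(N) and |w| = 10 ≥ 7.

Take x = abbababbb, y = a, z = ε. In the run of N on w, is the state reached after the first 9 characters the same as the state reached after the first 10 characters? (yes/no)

no

Run of N on the first 10 characters of w = a b b a b a b b b a:
  step 0: S0  (start)
  step 1: S0  (read a: S0→S0)
  step 2: S4  (read b: S0→S4)
  step 3: S3  (read b: S4→S3)
  step 4: S6  (read a: S3→S6)
  step 5: S2  (read b: S6→S2)
  step 6: S0  (read a: S2→S0)
  step 7: S4  (read b: S0→S4)
  step 8: S3  (read b: S4→S3)
  step 9: S3  (read b: S3→S3)
  step 10: S6  (read a: S3→S6)

After x (step 9): S3. After xy (step 10): S6.
They differ (S3 ≠ S6), so y is not a cycle from the state after x; this split is not the one the pumping-lemma construction produces, and pumping y need not keep the string in L(N).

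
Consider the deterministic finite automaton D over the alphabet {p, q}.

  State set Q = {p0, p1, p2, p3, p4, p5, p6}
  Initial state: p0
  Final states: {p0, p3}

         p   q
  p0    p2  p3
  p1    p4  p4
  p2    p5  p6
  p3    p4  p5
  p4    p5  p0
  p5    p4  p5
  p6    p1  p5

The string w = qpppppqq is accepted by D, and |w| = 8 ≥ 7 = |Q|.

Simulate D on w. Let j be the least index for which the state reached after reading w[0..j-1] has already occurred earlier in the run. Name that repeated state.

State sequence: p0 -q-> p3 -p-> p4 -p-> p5 -p-> p4 -p-> p5 -p-> p4 -q-> p0 -q-> p3
First repeat at step 4: p4 was already visited.

The earliest repeat is at step j = 4: D is in p4, which it already visited at step i = 2.
Since D has 7 states, any run of length ≥ 7 visits 7+1 states, so by pigeonhole some state repeats within the first 7 steps — that repeat gives the pumpable loop.

p4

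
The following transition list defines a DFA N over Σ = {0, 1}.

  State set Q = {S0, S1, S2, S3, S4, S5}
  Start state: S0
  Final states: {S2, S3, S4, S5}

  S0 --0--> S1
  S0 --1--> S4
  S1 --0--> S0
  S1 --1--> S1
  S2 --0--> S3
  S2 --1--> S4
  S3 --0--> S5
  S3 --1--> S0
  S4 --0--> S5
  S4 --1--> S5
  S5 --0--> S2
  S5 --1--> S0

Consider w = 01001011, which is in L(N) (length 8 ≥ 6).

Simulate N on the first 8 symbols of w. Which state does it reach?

Run of N on the first 8 characters of w = 0 1 0 0 1 0 1 1:
  step 0: S0  (start)
  step 1: S1  (read 0: S0→S1)
  step 2: S1  (read 1: S1→S1)
  step 3: S0  (read 0: S1→S0)
  step 4: S1  (read 0: S0→S1)
  step 5: S1  (read 1: S1→S1)
  step 6: S0  (read 0: S1→S0)
  step 7: S4  (read 1: S0→S4)
  step 8: S5  (read 1: S4→S5)

After reading 8 characters, N is in state S5.

S5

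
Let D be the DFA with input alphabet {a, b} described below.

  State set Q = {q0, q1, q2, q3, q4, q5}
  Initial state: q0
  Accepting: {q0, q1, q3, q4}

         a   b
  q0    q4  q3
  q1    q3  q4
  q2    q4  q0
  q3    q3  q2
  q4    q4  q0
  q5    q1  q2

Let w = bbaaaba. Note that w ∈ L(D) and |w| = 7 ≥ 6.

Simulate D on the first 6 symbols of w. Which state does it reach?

State sequence: q0 -b-> q3 -b-> q2 -a-> q4 -a-> q4 -a-> q4 -b-> q0

After reading 6 characters, D is in state q0.

q0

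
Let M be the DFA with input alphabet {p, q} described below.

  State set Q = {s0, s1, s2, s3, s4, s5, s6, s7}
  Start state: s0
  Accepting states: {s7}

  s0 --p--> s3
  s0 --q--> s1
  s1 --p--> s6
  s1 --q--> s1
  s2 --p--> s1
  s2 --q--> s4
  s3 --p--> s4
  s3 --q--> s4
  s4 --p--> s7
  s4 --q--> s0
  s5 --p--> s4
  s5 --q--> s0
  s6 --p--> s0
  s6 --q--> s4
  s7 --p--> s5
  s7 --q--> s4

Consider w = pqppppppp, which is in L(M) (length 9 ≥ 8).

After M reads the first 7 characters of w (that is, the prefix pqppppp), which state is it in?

s5

Run of M on the first 7 characters of w = p q p p p p p:
  step 0: s0  (start)
  step 1: s3  (read p: s0→s3)
  step 2: s4  (read q: s3→s4)
  step 3: s7  (read p: s4→s7)
  step 4: s5  (read p: s7→s5)
  step 5: s4  (read p: s5→s4)
  step 6: s7  (read p: s4→s7)
  step 7: s5  (read p: s7→s5)

After reading 7 characters, M is in state s5.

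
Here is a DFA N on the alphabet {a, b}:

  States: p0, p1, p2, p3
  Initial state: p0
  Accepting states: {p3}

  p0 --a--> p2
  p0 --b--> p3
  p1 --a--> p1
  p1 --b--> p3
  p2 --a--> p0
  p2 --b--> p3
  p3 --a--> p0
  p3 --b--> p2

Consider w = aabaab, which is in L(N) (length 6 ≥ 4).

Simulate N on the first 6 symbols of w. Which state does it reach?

p3

Run of N on the first 6 characters of w = a a b a a b:
  step 0: p0  (start)
  step 1: p2  (read a: p0→p2)
  step 2: p0  (read a: p2→p0)
  step 3: p3  (read b: p0→p3)
  step 4: p0  (read a: p3→p0)
  step 5: p2  (read a: p0→p2)
  step 6: p3  (read b: p2→p3)

After reading 6 characters, N is in state p3.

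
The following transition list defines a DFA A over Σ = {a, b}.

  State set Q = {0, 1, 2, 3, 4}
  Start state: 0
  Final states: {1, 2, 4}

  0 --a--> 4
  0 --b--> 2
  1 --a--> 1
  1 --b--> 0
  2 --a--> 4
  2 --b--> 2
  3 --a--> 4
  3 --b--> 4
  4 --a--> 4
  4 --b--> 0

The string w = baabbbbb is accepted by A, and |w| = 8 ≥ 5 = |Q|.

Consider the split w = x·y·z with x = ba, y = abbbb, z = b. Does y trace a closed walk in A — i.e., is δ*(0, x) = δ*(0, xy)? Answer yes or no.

no

Run of A on the first 7 characters of w = b a a b b b b:
  step 0: 0  (start)
  step 1: 2  (read b: 0→2)
  step 2: 4  (read a: 2→4)
  step 3: 4  (read a: 4→4)
  step 4: 0  (read b: 4→0)
  step 5: 2  (read b: 0→2)
  step 6: 2  (read b: 2→2)
  step 7: 2  (read b: 2→2)

After x (step 2): 4. After xy (step 7): 2.
They differ (4 ≠ 2), so y is not a cycle from the state after x; this split is not the one the pumping-lemma construction produces, and pumping y need not keep the string in L(A).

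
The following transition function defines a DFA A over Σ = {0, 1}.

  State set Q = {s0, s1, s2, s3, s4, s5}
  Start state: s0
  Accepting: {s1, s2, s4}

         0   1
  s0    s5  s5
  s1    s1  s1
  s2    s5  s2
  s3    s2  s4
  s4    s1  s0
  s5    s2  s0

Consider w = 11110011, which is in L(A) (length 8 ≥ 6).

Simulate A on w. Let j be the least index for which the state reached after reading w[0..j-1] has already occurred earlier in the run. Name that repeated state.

State sequence: s0 -1-> s5 -1-> s0 -1-> s5 -1-> s0 -0-> s5 -0-> s2 -1-> s2 -1-> s2
First repeat at step 2: s0 was already visited.

The earliest repeat is at step j = 2: A is in s0, which it already visited at step i = 0.
Since A has 6 states, any run of length ≥ 6 visits 6+1 states, so by pigeonhole some state repeats within the first 6 steps — that repeat gives the pumpable loop.

s0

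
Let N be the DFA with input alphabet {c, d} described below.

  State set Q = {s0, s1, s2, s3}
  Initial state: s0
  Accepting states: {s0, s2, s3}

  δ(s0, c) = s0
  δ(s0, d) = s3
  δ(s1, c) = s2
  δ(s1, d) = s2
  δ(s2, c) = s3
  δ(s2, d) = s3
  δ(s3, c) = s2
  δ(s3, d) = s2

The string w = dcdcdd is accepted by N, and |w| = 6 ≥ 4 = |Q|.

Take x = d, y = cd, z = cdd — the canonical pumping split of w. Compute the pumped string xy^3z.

dcdcdcdcdd

xy^3z = d·cd·cd·cd·cdd = dcdcdcdcdd.
Reading y = cd takes N from s3 back to s3, so after x·y·y·y the machine is still in s3, and z then leads to the accepting state s2. Hence dcdcdcdcdd ∈ L(N).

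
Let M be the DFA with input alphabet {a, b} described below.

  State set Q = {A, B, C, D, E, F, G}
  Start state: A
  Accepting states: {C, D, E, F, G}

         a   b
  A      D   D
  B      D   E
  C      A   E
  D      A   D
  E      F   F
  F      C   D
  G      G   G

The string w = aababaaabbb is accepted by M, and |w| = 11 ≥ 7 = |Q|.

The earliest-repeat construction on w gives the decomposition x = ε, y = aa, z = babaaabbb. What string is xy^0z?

xy⁰z = xz = ε·babaaabbb = babaaabbb.
Reading y = aa takes M from A back to A, so after x the machine is still in A, and z then leads to the accepting state D. Hence babaaabbb ∈ L(M).

babaaabbb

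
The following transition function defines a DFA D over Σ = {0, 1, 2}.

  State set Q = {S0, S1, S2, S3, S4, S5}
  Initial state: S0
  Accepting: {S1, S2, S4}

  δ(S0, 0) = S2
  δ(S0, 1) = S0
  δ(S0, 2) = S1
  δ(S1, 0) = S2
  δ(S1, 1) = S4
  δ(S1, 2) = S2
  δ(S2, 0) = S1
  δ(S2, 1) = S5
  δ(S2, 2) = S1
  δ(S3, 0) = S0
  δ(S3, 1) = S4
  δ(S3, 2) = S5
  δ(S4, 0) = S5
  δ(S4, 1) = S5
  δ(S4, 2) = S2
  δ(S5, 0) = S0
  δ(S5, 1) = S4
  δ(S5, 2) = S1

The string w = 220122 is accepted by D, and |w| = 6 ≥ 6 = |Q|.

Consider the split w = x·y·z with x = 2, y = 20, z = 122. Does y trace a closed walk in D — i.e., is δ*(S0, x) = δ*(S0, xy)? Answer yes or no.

yes

State sequence: S0 -2-> S1 -2-> S2 -0-> S1

After x (step 1): S1. After xy (step 3): S1.
They match, so y = 20 drives D around a cycle from S1 back to itself; pumping y any number of times keeps D in S1 before reading z, and xyⁱz ∈ L(D) for every i ≥ 0.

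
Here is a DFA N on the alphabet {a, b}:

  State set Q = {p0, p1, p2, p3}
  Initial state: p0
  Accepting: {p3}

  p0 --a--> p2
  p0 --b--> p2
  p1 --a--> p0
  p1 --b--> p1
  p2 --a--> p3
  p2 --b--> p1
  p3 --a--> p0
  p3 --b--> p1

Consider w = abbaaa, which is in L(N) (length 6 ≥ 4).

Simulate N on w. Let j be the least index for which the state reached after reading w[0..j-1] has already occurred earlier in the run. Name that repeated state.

Run of N on w = a b b a a a:
  step 0: p0  (start)
  step 1: p2  (read a: p0→p2)
  step 2: p1  (read b: p2→p1)
  step 3: p1  (read b: p1→p1)   ← first repeat (p1 seen earlier)
  step 4: p0  (read a: p1→p0)
  step 5: p2  (read a: p0→p2)
  step 6: p3  (read a: p2→p3)

The earliest repeat is at step j = 3: N is in p1, which it already visited at step i = 2.
Pumping length from the standard proof: p = 4 (the number of states). The repeated state found above gives |xy| = j ≤ 4 and |y| = j − i ≥ 1.

p1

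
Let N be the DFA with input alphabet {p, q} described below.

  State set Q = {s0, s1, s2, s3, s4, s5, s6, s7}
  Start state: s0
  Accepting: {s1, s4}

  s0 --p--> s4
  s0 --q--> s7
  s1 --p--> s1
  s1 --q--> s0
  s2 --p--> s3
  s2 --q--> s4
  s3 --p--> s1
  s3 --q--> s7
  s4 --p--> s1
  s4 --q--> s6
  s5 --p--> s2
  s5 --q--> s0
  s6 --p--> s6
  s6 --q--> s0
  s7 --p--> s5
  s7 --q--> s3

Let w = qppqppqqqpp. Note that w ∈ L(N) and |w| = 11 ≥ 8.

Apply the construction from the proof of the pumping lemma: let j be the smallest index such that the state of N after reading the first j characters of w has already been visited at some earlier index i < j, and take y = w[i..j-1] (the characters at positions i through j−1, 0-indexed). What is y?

p

Run of N on w = q p p q p p q q q p p:
  step 0: s0  (start)
  step 1: s7  (read q: s0→s7)
  step 2: s5  (read p: s7→s5)
  step 3: s2  (read p: s5→s2)
  step 4: s4  (read q: s2→s4)
  step 5: s1  (read p: s4→s1)
  step 6: s1  (read p: s1→s1)   ← first repeat (s1 seen earlier)
  step 7: s0  (read q: s1→s0)
  step 8: s7  (read q: s0→s7)
  step 9: s3  (read q: s7→s3)
  step 10: s1  (read p: s3→s1)
  step 11: s1  (read p: s1→s1)

So i = 5, j = 6, giving x = w[0:5] = qppqp, y = w[5:6] = p, z = w[6:11] = qqqpp.
Check: |xy| = 6 ≤ 8 and |y| = 1 ≥ 1. Reading y takes N from s1 back to s1, so every xyⁱz is accepted.
Since N has 8 states, any run of length ≥ 8 visits 8+1 states, so by pigeonhole some state repeats within the first 8 steps — that repeat gives the pumpable loop.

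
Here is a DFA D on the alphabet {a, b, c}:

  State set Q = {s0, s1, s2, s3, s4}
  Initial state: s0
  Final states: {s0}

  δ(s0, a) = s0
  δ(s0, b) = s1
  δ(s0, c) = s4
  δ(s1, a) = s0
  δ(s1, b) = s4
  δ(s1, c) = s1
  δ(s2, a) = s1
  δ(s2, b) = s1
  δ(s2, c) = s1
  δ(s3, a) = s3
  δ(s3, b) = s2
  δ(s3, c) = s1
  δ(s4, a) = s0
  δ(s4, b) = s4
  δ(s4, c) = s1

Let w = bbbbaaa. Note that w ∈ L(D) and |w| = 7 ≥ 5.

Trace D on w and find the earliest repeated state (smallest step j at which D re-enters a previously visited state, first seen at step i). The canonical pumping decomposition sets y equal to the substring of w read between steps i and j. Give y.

Run of D on w = b b b b a a a:
  step 0: s0  (start)
  step 1: s1  (read b: s0→s1)
  step 2: s4  (read b: s1→s4)
  step 3: s4  (read b: s4→s4)   ← first repeat (s4 seen earlier)
  step 4: s4  (read b: s4→s4)
  step 5: s0  (read a: s4→s0)
  step 6: s0  (read a: s0→s0)
  step 7: s0  (read a: s0→s0)

So i = 2, j = 3, giving x = w[0:2] = bb, y = w[2:3] = b, z = w[3:7] = baaa.
Check: |xy| = 3 ≤ 5 and |y| = 1 ≥ 1. Reading y takes D from s4 back to s4, so every xyⁱz is accepted.

b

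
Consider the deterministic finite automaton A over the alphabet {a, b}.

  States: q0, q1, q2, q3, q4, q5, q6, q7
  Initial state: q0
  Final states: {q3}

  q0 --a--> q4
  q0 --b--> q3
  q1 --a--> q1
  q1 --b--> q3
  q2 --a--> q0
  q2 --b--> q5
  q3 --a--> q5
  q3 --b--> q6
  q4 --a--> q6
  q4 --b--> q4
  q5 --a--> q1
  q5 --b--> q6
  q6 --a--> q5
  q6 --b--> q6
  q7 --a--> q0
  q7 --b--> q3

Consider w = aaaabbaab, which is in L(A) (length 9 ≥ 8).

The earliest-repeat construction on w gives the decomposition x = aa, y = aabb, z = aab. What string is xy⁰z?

aaaab

xy⁰z = xz = aa·aab = aaaab.
Reading y = aabb takes A from q6 back to q6, so after x the machine is still in q6, and z then leads to the accepting state q3. Hence aaaab ∈ L(A).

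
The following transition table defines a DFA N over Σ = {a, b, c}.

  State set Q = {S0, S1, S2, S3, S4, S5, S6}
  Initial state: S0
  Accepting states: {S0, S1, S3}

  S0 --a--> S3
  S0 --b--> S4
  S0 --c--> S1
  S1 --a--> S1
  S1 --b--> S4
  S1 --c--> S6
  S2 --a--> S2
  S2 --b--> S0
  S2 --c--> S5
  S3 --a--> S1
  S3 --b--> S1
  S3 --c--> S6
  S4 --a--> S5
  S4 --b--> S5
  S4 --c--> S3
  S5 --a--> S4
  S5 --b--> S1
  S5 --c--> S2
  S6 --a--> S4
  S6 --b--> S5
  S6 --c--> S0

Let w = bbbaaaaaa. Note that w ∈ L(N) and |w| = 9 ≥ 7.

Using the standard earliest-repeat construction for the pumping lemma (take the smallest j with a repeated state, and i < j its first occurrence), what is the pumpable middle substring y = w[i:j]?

a

Run of N on w = b b b a a a a a a:
  step 0: S0  (start)
  step 1: S4  (read b: S0→S4)
  step 2: S5  (read b: S4→S5)
  step 3: S1  (read b: S5→S1)
  step 4: S1  (read a: S1→S1)   ← first repeat (S1 seen earlier)
  step 5: S1  (read a: S1→S1)
  step 6: S1  (read a: S1→S1)
  step 7: S1  (read a: S1→S1)
  step 8: S1  (read a: S1→S1)
  step 9: S1  (read a: S1→S1)

So i = 3, j = 4, giving x = w[0:3] = bbb, y = w[3:4] = a, z = w[4:9] = aaaaa.
Check: |xy| = 4 ≤ 7 and |y| = 1 ≥ 1. Reading y takes N from S1 back to S1, so every xyⁱz is accepted.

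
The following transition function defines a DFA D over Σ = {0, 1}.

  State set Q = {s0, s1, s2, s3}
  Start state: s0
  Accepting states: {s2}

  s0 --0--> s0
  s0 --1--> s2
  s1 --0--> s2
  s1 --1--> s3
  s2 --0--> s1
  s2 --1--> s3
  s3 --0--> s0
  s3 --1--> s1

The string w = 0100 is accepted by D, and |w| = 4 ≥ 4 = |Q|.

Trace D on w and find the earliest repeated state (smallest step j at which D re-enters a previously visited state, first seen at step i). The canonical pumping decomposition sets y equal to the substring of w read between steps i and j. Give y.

Run of D on w = 0 1 0 0:
  step 0: s0  (start)
  step 1: s0  (read 0: s0→s0)   ← first repeat (s0 seen earlier)
  step 2: s2  (read 1: s0→s2)
  step 3: s1  (read 0: s2→s1)
  step 4: s2  (read 0: s1→s2)

So i = 0, j = 1, giving x = w[0:0] = ε, y = w[0:1] = 0, z = w[1:4] = 100.
Check: |xy| = 1 ≤ 4 and |y| = 1 ≥ 1. Reading y takes D from s0 back to s0, so every xyⁱz is accepted.

0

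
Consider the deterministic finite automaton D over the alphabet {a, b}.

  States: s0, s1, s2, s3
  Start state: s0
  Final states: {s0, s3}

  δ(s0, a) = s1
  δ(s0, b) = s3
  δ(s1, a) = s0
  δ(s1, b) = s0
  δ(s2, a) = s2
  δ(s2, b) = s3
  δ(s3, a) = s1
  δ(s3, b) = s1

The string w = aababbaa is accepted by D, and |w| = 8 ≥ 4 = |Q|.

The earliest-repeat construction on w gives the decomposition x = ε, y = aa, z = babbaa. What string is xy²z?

xy^2z = ε·aa·aa·babbaa = aaaababbaa.
Reading y = aa takes D from s0 back to s0, so after x·y·y the machine is still in s0, and z then leads to the accepting state s0. Hence aaaababbaa ∈ L(D).

aaaababbaa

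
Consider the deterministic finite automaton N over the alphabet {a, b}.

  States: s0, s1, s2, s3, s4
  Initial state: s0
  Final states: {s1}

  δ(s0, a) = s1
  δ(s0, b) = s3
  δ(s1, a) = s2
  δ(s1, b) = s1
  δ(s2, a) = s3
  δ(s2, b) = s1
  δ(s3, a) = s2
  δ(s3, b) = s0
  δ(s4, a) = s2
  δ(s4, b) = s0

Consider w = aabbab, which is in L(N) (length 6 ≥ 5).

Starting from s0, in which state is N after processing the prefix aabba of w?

s2

Run of N on the first 5 characters of w = a a b b a:
  step 0: s0  (start)
  step 1: s1  (read a: s0→s1)
  step 2: s2  (read a: s1→s2)
  step 3: s1  (read b: s2→s1)
  step 4: s1  (read b: s1→s1)
  step 5: s2  (read a: s1→s2)

After reading 5 characters, N is in state s2.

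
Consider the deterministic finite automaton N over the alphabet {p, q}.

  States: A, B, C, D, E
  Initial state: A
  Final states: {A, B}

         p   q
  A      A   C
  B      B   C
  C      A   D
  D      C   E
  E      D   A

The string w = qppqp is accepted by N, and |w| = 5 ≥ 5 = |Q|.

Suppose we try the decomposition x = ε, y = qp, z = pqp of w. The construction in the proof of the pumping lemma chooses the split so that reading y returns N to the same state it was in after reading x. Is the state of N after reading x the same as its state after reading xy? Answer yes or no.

yes

Run of N on the first 2 characters of w = q p:
  step 0: A  (start)
  step 1: C  (read q: A→C)
  step 2: A  (read p: C→A)

After x (step 0): A. After xy (step 2): A.
They match, so y = qp drives N around a cycle from A back to itself; pumping y any number of times keeps N in A before reading z, and xyⁱz ∈ L(N) for every i ≥ 0.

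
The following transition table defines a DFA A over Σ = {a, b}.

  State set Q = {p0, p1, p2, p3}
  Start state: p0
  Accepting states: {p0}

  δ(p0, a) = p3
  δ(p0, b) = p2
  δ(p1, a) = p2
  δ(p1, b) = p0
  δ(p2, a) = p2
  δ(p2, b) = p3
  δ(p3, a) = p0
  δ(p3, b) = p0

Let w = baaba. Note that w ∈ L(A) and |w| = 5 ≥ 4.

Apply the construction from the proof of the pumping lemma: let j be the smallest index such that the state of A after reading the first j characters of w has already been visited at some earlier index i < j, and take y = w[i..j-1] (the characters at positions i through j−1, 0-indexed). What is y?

a

Run of A on w = b a a b a:
  step 0: p0  (start)
  step 1: p2  (read b: p0→p2)
  step 2: p2  (read a: p2→p2)   ← first repeat (p2 seen earlier)
  step 3: p2  (read a: p2→p2)
  step 4: p3  (read b: p2→p3)
  step 5: p0  (read a: p3→p0)

So i = 1, j = 2, giving x = w[0:1] = b, y = w[1:2] = a, z = w[2:5] = aba.
Check: |xy| = 2 ≤ 4 and |y| = 1 ≥ 1. Reading y takes A from p2 back to p2, so every xyⁱz is accepted.
With |Q| = 4, pigeonhole forces a state repeat no later than step 4; the substring read between the first and second visits to that state can be pumped.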